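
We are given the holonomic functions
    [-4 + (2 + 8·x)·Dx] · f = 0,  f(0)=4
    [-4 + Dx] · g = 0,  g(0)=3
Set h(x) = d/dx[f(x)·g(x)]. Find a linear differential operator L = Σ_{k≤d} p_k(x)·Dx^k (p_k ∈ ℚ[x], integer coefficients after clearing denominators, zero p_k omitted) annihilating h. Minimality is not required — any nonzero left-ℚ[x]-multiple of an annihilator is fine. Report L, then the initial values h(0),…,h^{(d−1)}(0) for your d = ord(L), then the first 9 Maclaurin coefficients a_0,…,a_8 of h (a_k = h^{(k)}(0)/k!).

f: a_k = 4, 8, -8, 16, -40, 112, -336, 1056, -3432, …
g: a_k = 3, 12, 24, 32, 32, 128/5, 256/15, 1024/105, 512/105, …
h₀=f·g: eliminate ⇒ L₀, order ≤ 1·1.
h=h₀': d/dx-closure on L₀ ⇒ L.
L = (14 + 96·x + 128·x^2) + (-3 - 20·x - 32·x^2)·Dx  (order 1).
h: a_k = 72, 336, 816, 1056, 1712, -2848/5, 35936/5, -2531264/105, 1421648/15, …
ICs: h(0) = 72.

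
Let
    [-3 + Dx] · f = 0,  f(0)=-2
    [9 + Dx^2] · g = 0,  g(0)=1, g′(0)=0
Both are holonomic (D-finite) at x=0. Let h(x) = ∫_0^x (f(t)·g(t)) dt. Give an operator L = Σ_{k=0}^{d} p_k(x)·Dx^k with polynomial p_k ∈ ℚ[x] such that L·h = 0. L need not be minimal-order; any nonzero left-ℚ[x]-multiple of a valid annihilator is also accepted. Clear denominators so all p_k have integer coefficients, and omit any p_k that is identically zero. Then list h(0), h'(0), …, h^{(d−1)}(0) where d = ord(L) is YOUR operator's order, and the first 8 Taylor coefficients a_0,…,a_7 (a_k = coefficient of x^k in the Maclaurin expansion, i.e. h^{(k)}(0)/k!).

L = 18·Dx - 6·Dx^2 + Dx^3  (order 3).
h: a_k = 0, -2, -3, 0, 9/2, 27/5, 27/10, 0, …
ICs: h(0) = 0, h′(0) = -2, h′′(0) = -6.

f: a_k = -2, -6, -9, -9, -27/4, -81/20, -81/40, -243/280, …
g: a_k = 1, 0, -9/2, 0, 27/8, 0, -81/80, 0, …
L₀ := L_f ⊗_s L_g (sym. prod.), ord ≤ 2.
h=∫h₀ ⇒ L = L₀·Dx.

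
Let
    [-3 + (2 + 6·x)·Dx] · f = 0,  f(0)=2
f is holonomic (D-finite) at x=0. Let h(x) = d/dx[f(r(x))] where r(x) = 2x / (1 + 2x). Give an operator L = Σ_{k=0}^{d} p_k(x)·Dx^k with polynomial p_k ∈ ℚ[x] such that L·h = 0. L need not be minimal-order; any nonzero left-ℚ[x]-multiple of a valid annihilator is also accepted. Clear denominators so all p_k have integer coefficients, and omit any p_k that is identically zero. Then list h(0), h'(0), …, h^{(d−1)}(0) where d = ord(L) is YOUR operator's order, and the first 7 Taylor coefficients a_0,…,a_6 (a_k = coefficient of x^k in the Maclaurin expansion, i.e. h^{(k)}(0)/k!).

f: a_k = 2, 3, -9/4, 27/8, -405/64, 1701/128, -15309/512, …
f∘r: x↦r, Dx↦Dx/r' in L_f ⇒ L₀.
h=h₀': d/dx-closure on L₀ ⇒ L.
L = (-7 - 32·x) + (-1 - 10·x - 16·x^2)·Dx  (order 1).
h: a_k = 6, -42, 261, -1677, 45345/4, -318915/4, 4608345/8, …
ICs: h(0) = 6.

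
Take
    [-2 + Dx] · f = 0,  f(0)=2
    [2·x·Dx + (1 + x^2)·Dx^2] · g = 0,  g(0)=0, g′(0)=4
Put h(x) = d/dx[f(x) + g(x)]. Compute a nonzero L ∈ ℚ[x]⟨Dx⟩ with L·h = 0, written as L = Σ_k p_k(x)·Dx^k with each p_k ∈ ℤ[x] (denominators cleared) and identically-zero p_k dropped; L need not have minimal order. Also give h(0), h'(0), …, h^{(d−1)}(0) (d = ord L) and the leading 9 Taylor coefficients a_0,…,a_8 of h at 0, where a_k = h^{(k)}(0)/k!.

f: a_k = 2, 4, 4, 8/3, 4/3, 8/15, 8/45, 16/315, 4/315, …
g: a_k = 0, 4, 0, -4/3, 0, 4/5, 0, -4/7, 0, …
h₀=f+g: left-lcm gives L₀, ord ≤ 3.
h=h₀': d/dx-closure on L₀ ⇒ L.
L = (2 - 4·x - 6·x^2 - 4·x^3) + (-3 - x^2 - 2·x^4)·Dx + (1 + x + 2·x^2 + x^3 + x^4)·Dx^2  (order 2).
h: a_k = 8, 8, 4, 16/3, 20/3, 16/15, -164/45, 32/315, 1268/315, …
ICs: h(0) = 8, h′(0) = 8.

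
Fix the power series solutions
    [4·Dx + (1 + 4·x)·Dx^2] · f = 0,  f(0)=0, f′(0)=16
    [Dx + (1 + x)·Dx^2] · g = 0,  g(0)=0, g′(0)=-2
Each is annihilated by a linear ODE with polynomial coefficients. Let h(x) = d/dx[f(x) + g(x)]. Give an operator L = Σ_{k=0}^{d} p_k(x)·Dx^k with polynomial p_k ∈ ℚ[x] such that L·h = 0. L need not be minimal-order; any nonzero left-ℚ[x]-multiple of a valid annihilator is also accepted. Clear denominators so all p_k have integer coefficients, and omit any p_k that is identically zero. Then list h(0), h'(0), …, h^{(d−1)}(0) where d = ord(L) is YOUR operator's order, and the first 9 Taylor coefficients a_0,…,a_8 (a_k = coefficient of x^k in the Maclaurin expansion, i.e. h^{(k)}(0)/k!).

L = 8 + (10 + 16·x)·Dx + (1 + 5·x + 4·x^2)·Dx^2  (order 2).
h: a_k = 14, -62, 254, -1022, 4094, -16382, 65534, -262142, 1048574, …
ICs: h(0) = 14, h′(0) = -62.

f: a_k = 0, 16, -32, 256/3, -256, 4096/5, -8192/3, 65536/7, -32768, …
g: a_k = 0, -2, 1, -2/3, 1/2, -2/5, 1/3, -2/7, 1/4, …
h₀=f+g: left-lcm gives L₀, ord ≤ 4.
h=h₀': d/dx-closure on L₀ ⇒ L.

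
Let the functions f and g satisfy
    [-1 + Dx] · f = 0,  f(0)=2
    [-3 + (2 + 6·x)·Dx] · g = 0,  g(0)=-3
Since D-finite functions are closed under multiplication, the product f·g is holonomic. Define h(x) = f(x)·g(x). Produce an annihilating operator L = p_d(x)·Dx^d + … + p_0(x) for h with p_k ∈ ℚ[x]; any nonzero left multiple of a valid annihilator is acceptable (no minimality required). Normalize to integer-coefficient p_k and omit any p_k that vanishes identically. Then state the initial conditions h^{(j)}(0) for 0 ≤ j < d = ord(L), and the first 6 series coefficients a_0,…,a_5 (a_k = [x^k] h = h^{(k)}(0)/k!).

L = (-5 - 6·x) + (2 + 6·x)·Dx  (order 1).
h: a_k = -6, -15, -21/4, -71/8, 671/64, -16157/640, …
ICs: h(0) = -6.

f: a_k = 2, 2, 1, 1/3, 1/12, 1/60, …
g: a_k = -3, -9/2, 27/8, -81/16, 1215/128, -5103/256, …
h₀=f·g: eliminate ⇒ L₀, order ≤ 1·1.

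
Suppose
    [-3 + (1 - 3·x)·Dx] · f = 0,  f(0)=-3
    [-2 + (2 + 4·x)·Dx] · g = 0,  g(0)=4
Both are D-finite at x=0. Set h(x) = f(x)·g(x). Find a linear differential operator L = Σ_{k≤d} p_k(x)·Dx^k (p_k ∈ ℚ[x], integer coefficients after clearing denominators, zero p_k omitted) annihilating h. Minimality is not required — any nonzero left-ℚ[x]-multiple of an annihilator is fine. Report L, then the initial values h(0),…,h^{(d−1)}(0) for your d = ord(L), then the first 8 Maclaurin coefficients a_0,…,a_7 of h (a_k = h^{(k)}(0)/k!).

L = (4 + 3·x) + (-1 + x + 6·x^2)·Dx  (order 1).
h: a_k = -12, -48, -138, -420, -2505/2, -3768, -45153/4, -67779/2, …
ICs: h(0) = -12.

f: a_k = -3, -9, -27, -81, -243, -729, -2187, -6561, …
g: a_k = 4, 4, -2, 2, -5/2, 7/2, -21/4, 33/4, …
Product ⇒ symmetric product L₀, ord ≤ 1.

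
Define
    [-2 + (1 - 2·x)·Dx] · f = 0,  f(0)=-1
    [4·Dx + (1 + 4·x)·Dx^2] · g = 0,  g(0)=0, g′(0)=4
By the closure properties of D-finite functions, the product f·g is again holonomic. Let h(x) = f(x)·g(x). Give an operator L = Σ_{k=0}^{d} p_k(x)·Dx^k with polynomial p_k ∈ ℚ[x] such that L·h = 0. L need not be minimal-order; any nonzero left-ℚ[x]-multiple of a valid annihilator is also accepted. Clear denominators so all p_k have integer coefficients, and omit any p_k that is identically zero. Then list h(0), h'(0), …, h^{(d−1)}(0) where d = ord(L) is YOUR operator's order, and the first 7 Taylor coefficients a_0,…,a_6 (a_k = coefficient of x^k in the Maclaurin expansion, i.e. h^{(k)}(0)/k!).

L = 8 + 24·x·Dx + (-1 - 2·x + 8·x^2)·Dx^2  (order 2).
h: a_k = 0, -4, 0, -64/3, 64/3, -2432/15, 1792/5, …
ICs: h(0) = 0, h′(0) = -4.

f: a_k = -1, -2, -4, -8, -16, -32, -64, …
g: a_k = 0, 4, -8, 64/3, -64, 1024/5, -2048/3, …
h₀=f·g: eliminate ⇒ L₀, order ≤ 1·2.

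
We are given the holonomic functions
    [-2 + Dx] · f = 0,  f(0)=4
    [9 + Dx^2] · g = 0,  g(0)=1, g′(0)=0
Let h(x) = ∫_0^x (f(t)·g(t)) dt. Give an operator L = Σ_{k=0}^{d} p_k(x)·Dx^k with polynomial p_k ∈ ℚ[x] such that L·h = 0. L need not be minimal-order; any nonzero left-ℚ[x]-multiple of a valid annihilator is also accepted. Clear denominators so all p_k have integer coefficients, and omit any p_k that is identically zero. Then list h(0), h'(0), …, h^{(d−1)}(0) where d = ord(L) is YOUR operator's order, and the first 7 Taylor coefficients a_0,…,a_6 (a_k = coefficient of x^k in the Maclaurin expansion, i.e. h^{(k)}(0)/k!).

L = 13·Dx - 4·Dx^2 + Dx^3  (order 3).
h: a_k = 0, 4, 4, -10/3, -23/3, -119/30, 61/90, …
ICs: h(0) = 0, h′(0) = 4, h′′(0) = 8.

f: a_k = 4, 8, 8, 16/3, 8/3, 16/15, 16/45, …
g: a_k = 1, 0, -9/2, 0, 27/8, 0, -81/80, …
h₀=f·g: eliminate ⇒ L₀, order ≤ 1·2.
h=∫₀ˣh₀: take L = L₀·Dx.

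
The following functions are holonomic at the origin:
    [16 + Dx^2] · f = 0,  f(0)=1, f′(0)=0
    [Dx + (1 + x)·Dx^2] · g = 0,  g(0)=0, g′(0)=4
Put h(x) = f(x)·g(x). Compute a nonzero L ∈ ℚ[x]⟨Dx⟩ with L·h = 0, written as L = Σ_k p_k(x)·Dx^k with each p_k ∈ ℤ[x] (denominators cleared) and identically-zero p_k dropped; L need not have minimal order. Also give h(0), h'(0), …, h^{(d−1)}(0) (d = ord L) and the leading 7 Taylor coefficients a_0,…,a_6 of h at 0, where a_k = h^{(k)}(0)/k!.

L = (15072 + 62976·x + 97024·x^2 + 65536·x^3 + 16384·x^4) + (1984 + 6080·x + 6144·x^2 + 2048·x^3)·Dx + (1950 + 8000·x + 12192·x^2 + 8192·x^3 + 2048·x^4)·Dx^2 + (124 + 380·x + 384·x^2 + 128·x^3)·Dx^3 + (63 + 254·x + 383·x^2 + 256·x^3 + 64·x^4)·Dx^4  (order 4).
h: a_k = 0, 4, -2, -92/3, 15, 164/5, -14, …
ICs: h(0) = 0, h′(0) = 4, h′′(0) = -4, h′′′(0) = -184.

f: a_k = 1, 0, -8, 0, 32/3, 0, -256/45, …
g: a_k = 0, 4, -2, 4/3, -1, 4/5, -2/3, …
Product ⇒ symmetric product L₀, ord ≤ 4.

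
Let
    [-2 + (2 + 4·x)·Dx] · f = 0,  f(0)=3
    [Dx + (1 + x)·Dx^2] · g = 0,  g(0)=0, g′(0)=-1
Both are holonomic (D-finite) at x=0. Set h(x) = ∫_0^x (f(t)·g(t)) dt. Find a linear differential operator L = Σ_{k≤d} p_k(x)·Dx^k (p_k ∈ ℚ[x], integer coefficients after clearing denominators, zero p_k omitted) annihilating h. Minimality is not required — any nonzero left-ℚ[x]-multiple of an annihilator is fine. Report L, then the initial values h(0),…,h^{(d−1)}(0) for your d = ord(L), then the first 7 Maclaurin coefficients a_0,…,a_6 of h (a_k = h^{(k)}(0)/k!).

f: a_k = 3, 3, -3/2, 3/2, -15/8, 21/8, -63/16, …
g: a_k = 0, -1, 1/2, -1/3, 1/4, -1/5, 1/6, …
L₀ := L_f ⊗_s L_g (sym. prod.), ord ≤ 2.
Integrate: L := L₀·Dx.
L = (2 + x)·Dx + (-1 - 2·x)·Dx^2 + (1 + 5·x + 8·x^2 + 4·x^3)·Dx^3  (order 3).
h: a_k = 0, 0, -3/2, -1/2, 1/2, -1/2, 131/240, …
ICs: h(0) = 0, h′(0) = 0, h′′(0) = -3.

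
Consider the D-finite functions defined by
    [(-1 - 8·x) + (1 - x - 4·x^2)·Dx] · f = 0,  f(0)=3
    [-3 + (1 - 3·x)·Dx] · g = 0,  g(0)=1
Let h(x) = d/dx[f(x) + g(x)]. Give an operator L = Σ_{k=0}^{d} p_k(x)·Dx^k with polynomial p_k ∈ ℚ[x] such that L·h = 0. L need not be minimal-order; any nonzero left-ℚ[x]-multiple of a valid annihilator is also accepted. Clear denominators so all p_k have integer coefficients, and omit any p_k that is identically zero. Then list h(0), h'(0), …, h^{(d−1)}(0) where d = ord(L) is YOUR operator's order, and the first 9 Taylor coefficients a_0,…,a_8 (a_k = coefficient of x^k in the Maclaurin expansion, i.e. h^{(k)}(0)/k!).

L = (54 - 288·x + 1728·x^2 - 2304·x^3 + 1728·x^4) + (-42·x - 144·x^2 + 1248·x^3 - 2088·x^4 + 1728·x^5)·Dx + (-1 + 16·x - 71·x^2 + 96·x^3 + 72·x^4 - 312·x^5 + 288·x^6)·Dx^2  (order 2).
h: a_k = 6, 48, 162, 672, 2190, 7632, 24570, 80448, 256230, …
ICs: h(0) = 6, h′(0) = 48.

f: a_k = 3, 3, 15, 27, 87, 195, 543, 1323, 3495, …
g: a_k = 1, 3, 9, 27, 81, 243, 729, 2187, 6561, …
Weyl lclm of L_f,L_g ⇒ L₀ (ord ≤ 2).
Differentiate: ansatz ord ≤ ord L₀ ⇒ L.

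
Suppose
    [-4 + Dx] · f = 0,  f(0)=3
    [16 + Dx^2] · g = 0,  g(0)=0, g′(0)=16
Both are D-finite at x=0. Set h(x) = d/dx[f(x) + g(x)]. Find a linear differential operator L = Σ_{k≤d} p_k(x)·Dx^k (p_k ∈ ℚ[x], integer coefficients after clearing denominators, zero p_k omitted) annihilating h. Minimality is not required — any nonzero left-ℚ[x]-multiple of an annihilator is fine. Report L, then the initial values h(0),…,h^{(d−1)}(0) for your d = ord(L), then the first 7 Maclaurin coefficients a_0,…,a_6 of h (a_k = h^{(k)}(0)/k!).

L = 64 - 16·Dx + 4·Dx^2 - Dx^3  (order 3).
h: a_k = 28, 48, -32, 128, 896/3, 512/5, -1024/45, …
ICs: h(0) = 28, h′(0) = 48, h′′(0) = -64.

f: a_k = 3, 12, 24, 32, 32, 128/5, 256/15, …
g: a_k = 0, 16, 0, -128/3, 0, 512/15, 0, …
Sum ⇒ L₀ = lclm(L_f,L_g) in ℚ(x)⟨Dx⟩.
h₀' ⇒ L via d/dx closure of L₀.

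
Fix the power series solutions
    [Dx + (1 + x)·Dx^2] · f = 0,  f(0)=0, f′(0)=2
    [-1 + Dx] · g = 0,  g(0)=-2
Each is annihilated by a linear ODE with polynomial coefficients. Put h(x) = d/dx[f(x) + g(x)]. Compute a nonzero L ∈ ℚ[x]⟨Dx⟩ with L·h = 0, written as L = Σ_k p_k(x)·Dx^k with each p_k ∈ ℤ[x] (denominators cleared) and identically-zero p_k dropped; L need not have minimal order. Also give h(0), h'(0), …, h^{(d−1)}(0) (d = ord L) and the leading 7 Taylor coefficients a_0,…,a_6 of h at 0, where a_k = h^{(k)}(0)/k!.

L = (-3 - x) + (1 - 2·x - x^2)·Dx + (2 + 3·x + x^2)·Dx^2  (order 2).
h: a_k = 0, -4, 1, -7/3, 23/12, -121/60, 719/360, …
ICs: h(0) = 0, h′(0) = -4.

f: a_k = 0, 2, -1, 2/3, -1/2, 2/5, -1/3, …
g: a_k = -2, -2, -1, -1/3, -1/12, -1/60, -1/360, …
h₀=f+g: left-lcm gives L₀, ord ≤ 3.
h=h₀': d/dx-closure on L₀ ⇒ L.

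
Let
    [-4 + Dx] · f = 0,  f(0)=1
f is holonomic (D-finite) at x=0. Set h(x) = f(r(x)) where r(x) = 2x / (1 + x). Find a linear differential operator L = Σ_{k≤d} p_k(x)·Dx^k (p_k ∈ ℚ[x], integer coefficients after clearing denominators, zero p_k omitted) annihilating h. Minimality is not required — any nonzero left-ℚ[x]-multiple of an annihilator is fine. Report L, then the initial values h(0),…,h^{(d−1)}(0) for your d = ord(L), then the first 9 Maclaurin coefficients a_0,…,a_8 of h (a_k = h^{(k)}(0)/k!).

L = -8 + (1 + 2·x + x^2)·Dx  (order 1).
h: a_k = 1, 8, 24, 88/3, 8/3, -88/5, 184/45, 3224/315, -376/35, …
ICs: h(0) = 1.

f: a_k = 1, 4, 8, 32/3, 32/3, 128/15, 256/45, 1024/315, 512/315, …
L₀ from L_f via x↦r, Dx↦r'^{-1}Dx.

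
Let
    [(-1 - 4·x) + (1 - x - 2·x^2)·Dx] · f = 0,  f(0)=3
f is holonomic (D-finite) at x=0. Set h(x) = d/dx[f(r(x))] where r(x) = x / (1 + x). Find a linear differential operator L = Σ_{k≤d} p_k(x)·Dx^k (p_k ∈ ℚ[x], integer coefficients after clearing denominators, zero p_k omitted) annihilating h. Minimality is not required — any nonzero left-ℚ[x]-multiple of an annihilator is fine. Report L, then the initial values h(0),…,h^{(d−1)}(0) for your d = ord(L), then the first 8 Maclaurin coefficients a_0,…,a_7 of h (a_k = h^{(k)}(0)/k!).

f: a_k = 3, 3, 9, 15, 33, 63, 129, 255, …
Change of var in L_f (x↦r) gives L₀.
Differentiate: ansatz ord ≤ ord L₀ ⇒ L.
L = (4 + 12·x + 36·x^2 + 20·x^3) + (-1 - 7·x - 9·x^2 + 7·x^3 + 10·x^4)·Dx  (order 1).
h: a_k = 3, 12, 0, 48, -60, 216, -420, 1056, …
ICs: h(0) = 3.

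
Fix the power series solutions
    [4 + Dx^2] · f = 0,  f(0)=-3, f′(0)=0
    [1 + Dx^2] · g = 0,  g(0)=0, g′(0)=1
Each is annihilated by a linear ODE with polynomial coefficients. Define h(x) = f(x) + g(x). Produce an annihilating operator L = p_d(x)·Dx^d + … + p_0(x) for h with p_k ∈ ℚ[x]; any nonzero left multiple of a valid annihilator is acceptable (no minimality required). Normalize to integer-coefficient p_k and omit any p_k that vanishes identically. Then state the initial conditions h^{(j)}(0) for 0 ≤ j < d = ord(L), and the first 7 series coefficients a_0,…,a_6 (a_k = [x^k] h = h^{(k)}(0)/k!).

L = 4 + 5·Dx^2 + Dx^4  (order 4).
h: a_k = -3, 1, 6, -1/6, -2, 1/120, 4/15, …
ICs: h(0) = -3, h′(0) = 1, h′′(0) = 12, h′′′(0) = -1.

f: a_k = -3, 0, 6, 0, -2, 0, 4/15, …
g: a_k = 0, 1, 0, -1/6, 0, 1/120, 0, …
Weyl lclm of L_f,L_g ⇒ L₀ (ord ≤ 4).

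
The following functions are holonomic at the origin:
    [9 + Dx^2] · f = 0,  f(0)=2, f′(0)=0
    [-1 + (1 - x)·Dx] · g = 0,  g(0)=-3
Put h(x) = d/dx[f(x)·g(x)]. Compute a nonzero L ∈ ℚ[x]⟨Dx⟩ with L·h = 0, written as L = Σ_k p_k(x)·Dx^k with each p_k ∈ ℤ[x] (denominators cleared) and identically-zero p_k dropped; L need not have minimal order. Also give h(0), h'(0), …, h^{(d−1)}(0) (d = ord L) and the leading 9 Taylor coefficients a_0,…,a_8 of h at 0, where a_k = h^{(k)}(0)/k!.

L = (7 - 18·x + 9·x^2) + (-2 + 2·x)·Dx + (1 - 2·x + x^2)·Dx^2  (order 2).
h: a_k = -6, 42, 63, 3, 15/4, 819/20, 1911/40, 13101/280, 117909/2240, …
ICs: h(0) = -6, h′(0) = 42.

f: a_k = 2, 0, -9, 0, 27/4, 0, -81/40, 0, 729/2240, …
g: a_k = -3, -3, -3, -3, -3, -3, -3, -3, -3, …
Product ⇒ symmetric product L₀, ord ≤ 2.
h₀' ⇒ L via d/dx closure of L₀.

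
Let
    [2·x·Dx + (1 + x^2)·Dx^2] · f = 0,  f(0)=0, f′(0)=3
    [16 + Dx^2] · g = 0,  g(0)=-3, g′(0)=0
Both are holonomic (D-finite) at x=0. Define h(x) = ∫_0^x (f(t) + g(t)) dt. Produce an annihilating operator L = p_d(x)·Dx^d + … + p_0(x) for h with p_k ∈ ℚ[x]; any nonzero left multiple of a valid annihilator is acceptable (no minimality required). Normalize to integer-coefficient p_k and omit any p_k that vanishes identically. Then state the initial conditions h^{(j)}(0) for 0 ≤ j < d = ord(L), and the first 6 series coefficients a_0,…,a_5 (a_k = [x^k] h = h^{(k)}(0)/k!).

f: a_k = 0, 3, 0, -1, 0, 3/5, …
g: a_k = -3, 0, 24, 0, -32, 0, …
Sum ⇒ L₀ = lclm(L_f,L_g) in ℚ(x)⟨Dx⟩.
h=∫₀ˣh₀: take L = L₀·Dx.
L = (64·x + 704·x^3 + 256·x^5)·Dx^2 + (112 + 416·x^2 + 432·x^4 + 128·x^6)·Dx^3 + (4·x + 44·x^3 + 16·x^5)·Dx^4 + (7 + 26·x^2 + 27·x^4 + 8·x^6)·Dx^5  (order 5).
h: a_k = 0, -3, 3/2, 8, -1/4, -32/5, …
ICs: h(0) = 0, h′(0) = -3, h′′(0) = 3, h′′′(0) = 48, h′′′′(0) = -6.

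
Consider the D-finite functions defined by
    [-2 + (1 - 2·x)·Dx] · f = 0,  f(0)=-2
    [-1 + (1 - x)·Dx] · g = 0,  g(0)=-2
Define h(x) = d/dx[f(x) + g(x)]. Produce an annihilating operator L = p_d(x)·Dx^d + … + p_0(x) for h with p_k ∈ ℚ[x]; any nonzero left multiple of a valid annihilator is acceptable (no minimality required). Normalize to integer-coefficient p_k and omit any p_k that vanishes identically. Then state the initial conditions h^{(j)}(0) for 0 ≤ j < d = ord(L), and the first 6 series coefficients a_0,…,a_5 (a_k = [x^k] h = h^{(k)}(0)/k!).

f: a_k = -2, -4, -8, -16, -32, -64, …
g: a_k = -2, -2, -2, -2, -2, -2, …
f+g: L₀ = lclm(L_f,L_g), ord ≤ 1+1.
Differentiate: ansatz ord ≤ ord L₀ ⇒ L.
L = 12 + (-9 + 12·x)·Dx + (1 - 3·x + 2·x^2)·Dx^2  (order 2).
h: a_k = -6, -20, -54, -136, -330, -780, …
ICs: h(0) = -6, h′(0) = -20.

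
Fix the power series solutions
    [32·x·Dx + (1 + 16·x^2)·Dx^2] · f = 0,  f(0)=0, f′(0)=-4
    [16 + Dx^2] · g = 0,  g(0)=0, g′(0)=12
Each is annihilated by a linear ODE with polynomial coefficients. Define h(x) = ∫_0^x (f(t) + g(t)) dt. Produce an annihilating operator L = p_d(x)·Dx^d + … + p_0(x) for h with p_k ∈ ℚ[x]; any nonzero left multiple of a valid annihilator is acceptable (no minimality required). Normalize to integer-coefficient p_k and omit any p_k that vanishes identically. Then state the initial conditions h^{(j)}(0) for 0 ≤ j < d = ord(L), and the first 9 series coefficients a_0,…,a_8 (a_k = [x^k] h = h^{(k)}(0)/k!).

L = (-5632·x + 114688·x^3 + 131072·x^5)·Dx^2 + (-16 + 1792·x^2 + 36864·x^4 + 65536·x^6)·Dx^3 + (-352·x + 7168·x^3 + 8192·x^5)·Dx^4 + (-1 + 112·x^2 + 2304·x^4 + 4096·x^6)·Dx^5  (order 5).
h: a_k = 0, 0, 4, 0, -8/3, 0, -448/15, 0, 30592/105, …
ICs: h(0) = 0, h′(0) = 0, h′′(0) = 8, h′′′(0) = 0, h′′′′(0) = -64.

f: a_k = 0, -4, 0, 64/3, 0, -1024/5, 0, 16384/7, 0, …
g: a_k = 0, 12, 0, -32, 0, 128/5, 0, -1024/105, 0, …
Weyl lclm of L_f,L_g ⇒ L₀ (ord ≤ 4).
h=∫₀ˣh₀: take L = L₀·Dx.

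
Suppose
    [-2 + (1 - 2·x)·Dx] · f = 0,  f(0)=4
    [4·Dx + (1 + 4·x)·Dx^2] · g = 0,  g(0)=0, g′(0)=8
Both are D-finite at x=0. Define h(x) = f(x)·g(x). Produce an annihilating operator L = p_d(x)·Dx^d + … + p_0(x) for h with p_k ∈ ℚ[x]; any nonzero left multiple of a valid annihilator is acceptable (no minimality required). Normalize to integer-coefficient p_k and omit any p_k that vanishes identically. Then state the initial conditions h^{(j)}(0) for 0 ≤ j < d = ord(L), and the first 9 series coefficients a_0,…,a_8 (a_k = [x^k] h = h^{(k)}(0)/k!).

L = 8 + 24·x·Dx + (-1 - 2·x + 8·x^2)·Dx^2  (order 2).
h: a_k = 0, 32, 0, 512/3, -512/3, 19456/15, -14336/5, 454656/35, -1384448/35, …
ICs: h(0) = 0, h′(0) = 32.

f: a_k = 4, 8, 16, 32, 64, 128, 256, 512, 1024, …
g: a_k = 0, 8, -16, 128/3, -128, 2048/5, -4096/3, 32768/7, -16384, …
f·g: L₀ = L_f ⊗_s L_g, ord ≤ 1·2.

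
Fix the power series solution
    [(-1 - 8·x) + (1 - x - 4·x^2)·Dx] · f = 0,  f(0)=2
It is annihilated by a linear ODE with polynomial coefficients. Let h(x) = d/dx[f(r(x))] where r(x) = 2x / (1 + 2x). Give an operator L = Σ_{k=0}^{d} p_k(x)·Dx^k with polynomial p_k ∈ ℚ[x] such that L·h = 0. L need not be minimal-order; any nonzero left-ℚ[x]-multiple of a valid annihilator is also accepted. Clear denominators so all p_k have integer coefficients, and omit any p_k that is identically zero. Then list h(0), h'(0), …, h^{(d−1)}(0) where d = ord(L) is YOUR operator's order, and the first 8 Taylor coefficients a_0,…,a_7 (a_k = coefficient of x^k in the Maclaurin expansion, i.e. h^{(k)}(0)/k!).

L = (16 + 96·x + 960·x^2 + 1152·x^3) + (-1 - 22·x - 60·x^2 + 248·x^3 + 576·x^4)·Dx  (order 1).
h: a_k = 4, 64, 0, 2048, -5120, 61440, -258048, 1900544, …
ICs: h(0) = 4.

f: a_k = 2, 2, 10, 18, 58, 130, 362, 882, …
Substitute x→r, Dx→(1/r')Dx; clear ⇒ L₀.
Differentiate: ansatz ord ≤ ord L₀ ⇒ L.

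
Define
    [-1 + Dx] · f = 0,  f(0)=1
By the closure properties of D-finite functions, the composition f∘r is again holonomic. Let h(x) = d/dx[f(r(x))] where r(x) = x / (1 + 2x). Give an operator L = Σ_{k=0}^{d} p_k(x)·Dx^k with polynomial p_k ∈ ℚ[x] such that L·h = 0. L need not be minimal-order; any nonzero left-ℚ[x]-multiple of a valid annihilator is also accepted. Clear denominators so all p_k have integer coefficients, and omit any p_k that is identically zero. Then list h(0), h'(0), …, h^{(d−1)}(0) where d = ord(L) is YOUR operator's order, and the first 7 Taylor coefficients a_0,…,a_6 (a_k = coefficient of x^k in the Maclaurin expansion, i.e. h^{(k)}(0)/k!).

f: a_k = 1, 1, 1/2, 1/6, 1/24, 1/120, 1/720, …
Substitute x→r, Dx→(1/r')Dx; clear ⇒ L₀.
Differentiate: ansatz ord ≤ ord L₀ ⇒ L.
L = (-3 - 8·x) + (-1 - 4·x - 4·x^2)·Dx  (order 1).
h: a_k = 1, -3, 13/2, -71/6, 147/8, -2699/120, 9157/720, …
ICs: h(0) = 1.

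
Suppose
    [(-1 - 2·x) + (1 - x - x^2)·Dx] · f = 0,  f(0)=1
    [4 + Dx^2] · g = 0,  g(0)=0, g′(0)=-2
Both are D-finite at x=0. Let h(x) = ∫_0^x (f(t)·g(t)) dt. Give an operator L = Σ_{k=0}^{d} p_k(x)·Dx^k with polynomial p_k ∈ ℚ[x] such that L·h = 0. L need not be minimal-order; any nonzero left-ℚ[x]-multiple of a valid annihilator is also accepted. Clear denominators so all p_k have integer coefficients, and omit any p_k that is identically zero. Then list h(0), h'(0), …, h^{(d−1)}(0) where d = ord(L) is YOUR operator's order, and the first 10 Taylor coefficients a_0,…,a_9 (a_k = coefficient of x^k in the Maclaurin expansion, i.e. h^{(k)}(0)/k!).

L = (-2 + 4·x + 4·x^2)·Dx + (2 + 4·x)·Dx^2 + (-1 + x + x^2)·Dx^3  (order 3).
h: a_k = 0, 0, -1, -2/3, -2/3, -14/15, -19/15, -184/105, -625/252, -10114/2835, …
ICs: h(0) = 0, h′(0) = 0, h′′(0) = -2.

f: a_k = 1, 1, 2, 3, 5, 8, 13, 21, 34, 55, …
g: a_k = 0, -2, 0, 4/3, 0, -4/15, 0, 8/315, 0, -4/2835, …
Sym-product of L_f,L_g gives L₀ (≤ ord 2).
Integrate: L := L₀·Dx.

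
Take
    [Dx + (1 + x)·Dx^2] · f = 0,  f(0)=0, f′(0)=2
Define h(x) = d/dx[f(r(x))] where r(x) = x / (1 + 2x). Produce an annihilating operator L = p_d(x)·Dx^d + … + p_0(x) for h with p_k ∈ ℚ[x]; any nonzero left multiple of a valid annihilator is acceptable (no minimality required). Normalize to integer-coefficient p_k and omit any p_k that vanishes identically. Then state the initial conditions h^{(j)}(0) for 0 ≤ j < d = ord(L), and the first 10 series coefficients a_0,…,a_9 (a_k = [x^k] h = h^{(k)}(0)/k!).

L = (5 + 12·x) + (1 + 5·x + 6·x^2)·Dx  (order 1).
h: a_k = 2, -10, 38, -130, 422, -1330, 4118, -12610, 38342, -116050, …
ICs: h(0) = 2.

f: a_k = 0, 2, -1, 2/3, -1/2, 2/5, -1/3, 2/7, -1/4, 2/9, …
Change of var in L_f (x↦r) gives L₀.
Differentiate: ansatz ord ≤ ord L₀ ⇒ L.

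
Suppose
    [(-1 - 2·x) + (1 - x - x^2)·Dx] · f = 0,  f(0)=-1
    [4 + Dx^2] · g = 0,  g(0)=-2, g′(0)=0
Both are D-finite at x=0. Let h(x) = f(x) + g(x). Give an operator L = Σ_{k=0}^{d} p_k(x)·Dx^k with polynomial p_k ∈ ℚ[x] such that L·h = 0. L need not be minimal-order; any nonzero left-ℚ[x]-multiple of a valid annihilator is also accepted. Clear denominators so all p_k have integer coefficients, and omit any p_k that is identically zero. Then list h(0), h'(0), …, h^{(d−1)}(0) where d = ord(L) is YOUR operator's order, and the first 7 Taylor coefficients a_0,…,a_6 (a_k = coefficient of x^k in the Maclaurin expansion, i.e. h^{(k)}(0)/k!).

L = (44 + 96·x + 32·x^2 + 48·x^3 + 40·x^4 + 16·x^5) + (-16 + 20·x + 8·x^2 - 16·x^3 + 12·x^4 + 24·x^5 + 8·x^6)·Dx + (11 + 24·x + 8·x^2 + 12·x^3 + 10·x^4 + 4·x^5)·Dx^2 + (-4 + 5·x + 2·x^2 - 4·x^3 + 3·x^4 + 6·x^5 + 2·x^6)·Dx^3  (order 3).
h: a_k = -3, -1, 2, -3, -19/3, -8, -577/45, …
ICs: h(0) = -3, h′(0) = -1, h′′(0) = 4.

f: a_k = -1, -1, -2, -3, -5, -8, -13, …
g: a_k = -2, 0, 4, 0, -4/3, 0, 8/45, …
h₀=f+g: left-lcm gives L₀, ord ≤ 3.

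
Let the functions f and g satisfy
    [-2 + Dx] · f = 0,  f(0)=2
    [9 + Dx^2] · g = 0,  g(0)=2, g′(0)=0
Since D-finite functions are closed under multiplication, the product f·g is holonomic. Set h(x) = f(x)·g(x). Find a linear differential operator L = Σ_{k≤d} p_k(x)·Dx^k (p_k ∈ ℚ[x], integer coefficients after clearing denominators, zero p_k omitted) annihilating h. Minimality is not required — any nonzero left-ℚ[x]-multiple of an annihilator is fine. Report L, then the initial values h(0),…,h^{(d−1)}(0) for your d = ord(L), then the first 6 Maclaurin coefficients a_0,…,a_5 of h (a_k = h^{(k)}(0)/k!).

L = 13 - 4·Dx + Dx^2  (order 2).
h: a_k = 4, 8, -10, -92/3, -119/6, 61/15, …
ICs: h(0) = 4, h′(0) = 8.

f: a_k = 2, 4, 4, 8/3, 4/3, 8/15, …
g: a_k = 2, 0, -9, 0, 27/4, 0, …
f·g: L₀ = L_f ⊗_s L_g, ord ≤ 1·2.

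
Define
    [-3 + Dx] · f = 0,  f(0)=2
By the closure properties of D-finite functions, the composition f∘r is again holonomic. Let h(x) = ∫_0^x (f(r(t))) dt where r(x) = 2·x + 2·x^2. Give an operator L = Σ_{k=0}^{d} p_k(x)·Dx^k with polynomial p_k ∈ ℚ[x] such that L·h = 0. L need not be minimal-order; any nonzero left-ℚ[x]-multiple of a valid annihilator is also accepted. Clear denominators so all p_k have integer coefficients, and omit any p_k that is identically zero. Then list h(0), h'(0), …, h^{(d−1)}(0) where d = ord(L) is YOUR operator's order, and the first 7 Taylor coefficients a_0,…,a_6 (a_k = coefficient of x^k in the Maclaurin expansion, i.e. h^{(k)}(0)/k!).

L = (-6 - 12·x)·Dx + Dx^2  (order 2).
h: a_k = 0, 2, 6, 16, 36, 72, 648/5, …
ICs: h(0) = 0, h′(0) = 2.

f: a_k = 2, 6, 9, 9, 27/4, 81/20, 81/40, …
Substitute x→r, Dx→(1/r')Dx; clear ⇒ L₀.
h=∫h₀ ⇒ L = L₀·Dx.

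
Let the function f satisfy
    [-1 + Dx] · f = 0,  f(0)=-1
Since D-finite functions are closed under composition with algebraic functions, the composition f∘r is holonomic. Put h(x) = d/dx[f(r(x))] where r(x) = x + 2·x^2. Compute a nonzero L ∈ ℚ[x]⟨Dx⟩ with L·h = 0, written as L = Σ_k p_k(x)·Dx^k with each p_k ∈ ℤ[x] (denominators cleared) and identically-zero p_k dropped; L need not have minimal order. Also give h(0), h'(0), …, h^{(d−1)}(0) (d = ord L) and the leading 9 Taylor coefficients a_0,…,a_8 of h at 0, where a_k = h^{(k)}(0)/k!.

L = (5 + 8·x + 16·x^2) + (-1 - 4·x)·Dx  (order 1).
h: a_k = -1, -5, -13/2, -73/6, -281/24, -1741/120, -1697/144, -57233/5040, -328753/40320, …
ICs: h(0) = -1.

f: a_k = -1, -1, -1/2, -1/6, -1/24, -1/120, -1/720, -1/5040, -1/40320, …
Change of var in L_f (x↦r) gives L₀.
Differentiate: ansatz ord ≤ ord L₀ ⇒ L.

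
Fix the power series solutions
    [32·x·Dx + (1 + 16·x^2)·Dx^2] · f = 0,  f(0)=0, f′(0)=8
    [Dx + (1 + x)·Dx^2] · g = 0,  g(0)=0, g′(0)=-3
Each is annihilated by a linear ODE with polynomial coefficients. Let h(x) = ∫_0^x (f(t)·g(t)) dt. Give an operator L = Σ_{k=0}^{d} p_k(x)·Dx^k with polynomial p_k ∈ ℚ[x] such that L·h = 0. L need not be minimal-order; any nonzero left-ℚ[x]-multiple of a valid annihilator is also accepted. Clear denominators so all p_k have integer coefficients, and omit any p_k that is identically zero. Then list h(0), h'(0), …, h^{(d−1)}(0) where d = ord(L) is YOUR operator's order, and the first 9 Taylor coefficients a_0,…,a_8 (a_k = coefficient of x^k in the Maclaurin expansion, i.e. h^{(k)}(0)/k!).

f: a_k = 0, 8, 0, -128/3, 0, 2048/5, 0, -32768/7, 0, …
g: a_k = 0, -3, 3/2, -1, 3/4, -3/5, 1/2, -3/7, 3/8, …
L₀ := L_f ⊗_s L_g (sym. prod.), ord ≤ 4.
h=∫₀ˣh₀: take L = L₀·Dx.
L = (4224 + 8384·x + 204800·x^2 + 531456·x^3 + 491520·x^4 + 212992·x^5 + 262144·x^7)·Dx^2 + (4098 + 28864·x + 258368·x^2 + 1045504·x^3 + 1798144·x^4 + 1523712·x^5 + 573440·x^6 + 786432·x^7 + 917504·x^8)·Dx^3 + (132 + 8644·x + 37632·x^2 + 196032·x^3 + 614400·x^4 + 955392·x^5 + 786432·x^6 + 540672·x^7 + 786432·x^8 + 524288·x^9)·Dx^4 + (65 + 258·x + 2497·x^2 + 8576·x^3 + 30336·x^4 + 76800·x^5 + 118272·x^6 + 98304·x^7 + 98304·x^8 + 131072·x^9 + 65536·x^10)·Dx^5  (order 5).
h: a_k = 0, 0, 0, -8, 3, 24, -29/3, -2552/15, 733/10, …
ICs: h(0) = 0, h′(0) = 0, h′′(0) = 0, h′′′(0) = -48, h′′′′(0) = 72.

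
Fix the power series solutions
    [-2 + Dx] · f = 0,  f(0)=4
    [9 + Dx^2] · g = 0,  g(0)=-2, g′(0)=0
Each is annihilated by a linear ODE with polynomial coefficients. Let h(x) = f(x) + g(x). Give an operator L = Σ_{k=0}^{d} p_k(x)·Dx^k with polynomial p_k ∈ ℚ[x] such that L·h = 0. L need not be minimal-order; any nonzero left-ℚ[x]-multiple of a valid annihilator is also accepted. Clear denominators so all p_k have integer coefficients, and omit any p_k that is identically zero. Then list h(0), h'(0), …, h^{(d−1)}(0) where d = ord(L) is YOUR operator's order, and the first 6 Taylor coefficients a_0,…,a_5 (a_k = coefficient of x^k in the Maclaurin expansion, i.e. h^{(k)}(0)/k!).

L = -18 + 9·Dx - 2·Dx^2 + Dx^3  (order 3).
h: a_k = 2, 8, 17, 16/3, -49/12, 16/15, …
ICs: h(0) = 2, h′(0) = 8, h′′(0) = 34.

f: a_k = 4, 8, 8, 16/3, 8/3, 16/15, …
g: a_k = -2, 0, 9, 0, -27/4, 0, …
h₀=f+g: left-lcm gives L₀, ord ≤ 3.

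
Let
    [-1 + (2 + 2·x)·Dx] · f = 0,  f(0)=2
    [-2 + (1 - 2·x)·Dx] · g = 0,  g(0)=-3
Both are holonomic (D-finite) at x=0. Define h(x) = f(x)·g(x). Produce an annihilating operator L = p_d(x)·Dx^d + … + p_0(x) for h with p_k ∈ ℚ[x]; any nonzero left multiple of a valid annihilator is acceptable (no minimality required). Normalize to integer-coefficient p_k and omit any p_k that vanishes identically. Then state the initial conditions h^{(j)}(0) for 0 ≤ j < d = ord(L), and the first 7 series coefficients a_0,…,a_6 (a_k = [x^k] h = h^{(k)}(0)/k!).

L = (5 + 2·x) + (-2 + 2·x + 4·x^2)·Dx  (order 1).
h: a_k = -6, -15, -117/4, -471/8, -7521/64, -30105/128, -240777/512, …
ICs: h(0) = -6.

f: a_k = 2, 1, -1/4, 1/8, -5/64, 7/128, -21/512, …
g: a_k = -3, -6, -12, -24, -48, -96, -192, …
Sym-product of L_f,L_g gives L₀ (≤ ord 1).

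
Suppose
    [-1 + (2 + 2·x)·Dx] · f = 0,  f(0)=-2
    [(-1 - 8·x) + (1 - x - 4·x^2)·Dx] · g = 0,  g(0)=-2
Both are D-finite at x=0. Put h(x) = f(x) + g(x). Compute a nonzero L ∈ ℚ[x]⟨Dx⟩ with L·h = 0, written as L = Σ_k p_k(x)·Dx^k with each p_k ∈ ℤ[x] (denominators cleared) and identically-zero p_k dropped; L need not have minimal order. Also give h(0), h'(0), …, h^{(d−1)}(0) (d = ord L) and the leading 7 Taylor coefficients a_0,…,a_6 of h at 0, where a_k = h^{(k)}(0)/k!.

f: a_k = -2, -1, 1/4, -1/8, 5/64, -7/128, 21/512, …
g: a_k = -2, -2, -10, -18, -58, -130, -362, …
h₀=f+g: left-lcm gives L₀, ord ≤ 2.
L = (21 + 75·x + 228·x^2 + 160·x^3) + (-41 - 174·x - 609·x^2 - 872·x^3 - 400·x^4)·Dx + (2 + 38·x + 30·x^2 - 198·x^3 - 352·x^4 - 160·x^5)·Dx^2  (order 2).
h: a_k = -4, -3, -39/4, -145/8, -3707/64, -16647/128, -185323/512, …
ICs: h(0) = -4, h′(0) = -3.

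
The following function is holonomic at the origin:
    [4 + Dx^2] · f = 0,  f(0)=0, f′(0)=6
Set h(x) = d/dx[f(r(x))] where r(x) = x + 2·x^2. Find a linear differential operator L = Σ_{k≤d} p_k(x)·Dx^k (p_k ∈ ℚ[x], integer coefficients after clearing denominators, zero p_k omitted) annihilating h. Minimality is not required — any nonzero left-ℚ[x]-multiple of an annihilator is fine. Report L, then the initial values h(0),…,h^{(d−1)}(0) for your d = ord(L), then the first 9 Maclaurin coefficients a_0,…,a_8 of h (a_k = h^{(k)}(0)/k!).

L = (52 + 64·x + 384·x^2 + 1024·x^3 + 1024·x^4) + (-12 - 48·x)·Dx + (1 + 8·x + 16·x^2)·Dx^2  (order 2).
h: a_k = 6, 24, -12, -96, -236, -144, 3352/15, 7552/15, 54436/105, …
ICs: h(0) = 6, h′(0) = 24.

f: a_k = 0, 6, 0, -4, 0, 4/5, 0, -8/105, 0, …
f∘r: x↦r, Dx↦Dx/r' in L_f ⇒ L₀.
h=h₀': d/dx-closure on L₀ ⇒ L.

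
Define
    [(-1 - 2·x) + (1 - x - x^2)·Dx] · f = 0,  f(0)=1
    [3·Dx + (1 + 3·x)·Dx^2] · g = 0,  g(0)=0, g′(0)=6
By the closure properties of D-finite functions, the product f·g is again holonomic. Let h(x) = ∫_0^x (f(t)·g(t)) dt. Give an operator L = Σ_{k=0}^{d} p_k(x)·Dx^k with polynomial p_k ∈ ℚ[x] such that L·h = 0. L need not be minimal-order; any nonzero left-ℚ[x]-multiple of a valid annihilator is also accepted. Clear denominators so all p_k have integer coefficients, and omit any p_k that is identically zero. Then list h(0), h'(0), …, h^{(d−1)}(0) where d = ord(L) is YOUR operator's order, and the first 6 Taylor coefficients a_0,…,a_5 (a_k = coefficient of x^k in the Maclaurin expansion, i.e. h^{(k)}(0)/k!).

L = (5 + 12·x)·Dx + (-1 + 13·x + 15·x^2)·Dx^2 + (-1 - 2·x + 4·x^2 + 3·x^3)·Dx^3  (order 3).
h: a_k = 0, 0, 3, -1, 21/4, -9/2, …
ICs: h(0) = 0, h′(0) = 0, h′′(0) = 6.

f: a_k = 1, 1, 2, 3, 5, 8, …
g: a_k = 0, 6, -9, 18, -81/2, 486/5, …
h₀=f·g: eliminate ⇒ L₀, order ≤ 1·2.
h=∫₀ˣh₀: take L = L₀·Dx.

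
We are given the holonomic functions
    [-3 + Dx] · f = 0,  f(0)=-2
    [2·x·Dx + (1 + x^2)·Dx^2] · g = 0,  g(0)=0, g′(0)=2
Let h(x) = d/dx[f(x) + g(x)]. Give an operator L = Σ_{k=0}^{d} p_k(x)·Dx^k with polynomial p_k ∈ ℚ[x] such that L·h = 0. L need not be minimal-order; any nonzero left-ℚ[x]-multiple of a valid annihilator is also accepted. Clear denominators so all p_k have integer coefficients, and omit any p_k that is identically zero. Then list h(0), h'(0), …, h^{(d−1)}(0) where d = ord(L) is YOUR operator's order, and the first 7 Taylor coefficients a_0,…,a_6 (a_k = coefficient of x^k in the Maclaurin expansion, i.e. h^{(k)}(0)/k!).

L = (6 - 18·x - 18·x^2 - 18·x^3) + (-11 - 12·x^2 - 9·x^4)·Dx + (3 + 2·x + 6·x^2 + 2·x^3 + 3·x^4)·Dx^2  (order 2).
h: a_k = -4, -18, -29, -27, -73/4, -243/20, -323/40, …
ICs: h(0) = -4, h′(0) = -18.

f: a_k = -2, -6, -9, -9, -27/4, -81/20, -81/40, …
g: a_k = 0, 2, 0, -2/3, 0, 2/5, 0, …
Weyl lclm of L_f,L_g ⇒ L₀ (ord ≤ 3).
Differentiate: ansatz ord ≤ ord L₀ ⇒ L.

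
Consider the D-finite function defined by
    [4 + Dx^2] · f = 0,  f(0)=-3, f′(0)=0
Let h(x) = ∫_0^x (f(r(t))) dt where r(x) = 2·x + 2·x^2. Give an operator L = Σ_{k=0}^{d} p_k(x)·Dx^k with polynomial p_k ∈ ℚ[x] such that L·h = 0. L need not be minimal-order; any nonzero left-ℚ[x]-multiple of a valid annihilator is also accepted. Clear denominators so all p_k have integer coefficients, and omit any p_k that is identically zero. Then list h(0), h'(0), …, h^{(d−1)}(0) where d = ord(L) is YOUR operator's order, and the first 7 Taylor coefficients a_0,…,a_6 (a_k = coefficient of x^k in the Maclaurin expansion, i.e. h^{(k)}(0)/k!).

L = (16 + 96·x + 192·x^2 + 128·x^3)·Dx - 2·Dx^2 + (1 + 2·x)·Dx^3  (order 3).
h: a_k = 0, -3, 0, 8, 12, -8/5, -64/3, …
ICs: h(0) = 0, h′(0) = -3, h′′(0) = 0.

f: a_k = -3, 0, 6, 0, -2, 0, 4/15, …
Change of var in L_f (x↦r) gives L₀.
∫: right-multiply L₀ by Dx.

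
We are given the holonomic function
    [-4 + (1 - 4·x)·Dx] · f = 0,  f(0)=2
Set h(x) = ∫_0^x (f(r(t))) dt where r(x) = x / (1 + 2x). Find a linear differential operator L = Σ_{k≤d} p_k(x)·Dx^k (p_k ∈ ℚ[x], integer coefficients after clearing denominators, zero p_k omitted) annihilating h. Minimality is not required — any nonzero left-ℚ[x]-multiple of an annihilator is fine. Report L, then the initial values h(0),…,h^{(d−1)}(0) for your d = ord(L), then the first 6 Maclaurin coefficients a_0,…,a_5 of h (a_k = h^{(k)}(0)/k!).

f: a_k = 2, 8, 32, 128, 512, 2048, …
Substitute x→r, Dx→(1/r')Dx; clear ⇒ L₀.
Integrate: L := L₀·Dx.
L = 4·Dx + (-1 + 4·x^2)·Dx^2  (order 2).
h: a_k = 0, 2, 4, 16/3, 8, 64/5, …
ICs: h(0) = 0, h′(0) = 2.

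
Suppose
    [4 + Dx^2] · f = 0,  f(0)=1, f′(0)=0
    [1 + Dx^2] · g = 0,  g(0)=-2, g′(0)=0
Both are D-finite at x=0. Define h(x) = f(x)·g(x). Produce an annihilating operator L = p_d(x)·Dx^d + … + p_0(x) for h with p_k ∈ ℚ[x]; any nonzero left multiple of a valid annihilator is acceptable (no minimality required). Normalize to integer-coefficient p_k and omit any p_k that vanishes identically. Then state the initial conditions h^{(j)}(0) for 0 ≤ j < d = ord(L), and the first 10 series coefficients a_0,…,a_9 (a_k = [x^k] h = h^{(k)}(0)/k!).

L = 9 + 10·Dx^2 + Dx^4  (order 4).
h: a_k = -2, 0, 5, 0, -41/12, 0, 73/72, 0, -3281/20160, 0, …
ICs: h(0) = -2, h′(0) = 0, h′′(0) = 10, h′′′(0) = 0.

f: a_k = 1, 0, -2, 0, 2/3, 0, -4/45, 0, 2/315, 0, …
g: a_k = -2, 0, 1, 0, -1/12, 0, 1/360, 0, -1/20160, 0, …
Sym-product of L_f,L_g gives L₀ (≤ ord 4).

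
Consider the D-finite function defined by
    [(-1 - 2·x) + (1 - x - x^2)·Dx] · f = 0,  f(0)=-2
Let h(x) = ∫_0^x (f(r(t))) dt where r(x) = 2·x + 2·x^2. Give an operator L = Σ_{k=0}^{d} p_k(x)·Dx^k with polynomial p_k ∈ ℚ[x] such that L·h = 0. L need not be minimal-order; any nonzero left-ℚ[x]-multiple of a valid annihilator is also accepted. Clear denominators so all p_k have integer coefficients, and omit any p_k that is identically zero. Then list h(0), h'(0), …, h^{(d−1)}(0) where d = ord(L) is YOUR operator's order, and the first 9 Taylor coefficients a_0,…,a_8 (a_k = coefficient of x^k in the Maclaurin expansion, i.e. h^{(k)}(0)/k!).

f: a_k = -2, -2, -4, -6, -10, -16, -26, -42, -68, …
Substitute x→r, Dx→(1/r')Dx; clear ⇒ L₀.
h=∫h₀ ⇒ L = L₀·Dx.
L = (2 + 12·x + 24·x^2 + 16·x^3)·Dx + (-1 + 2·x + 6·x^2 + 8·x^3 + 4·x^4)·Dx^2  (order 2).
h: a_k = 0, -2, -2, -20/3, -20, -64, -216, -5232/7, -2640, …
ICs: h(0) = 0, h′(0) = -2.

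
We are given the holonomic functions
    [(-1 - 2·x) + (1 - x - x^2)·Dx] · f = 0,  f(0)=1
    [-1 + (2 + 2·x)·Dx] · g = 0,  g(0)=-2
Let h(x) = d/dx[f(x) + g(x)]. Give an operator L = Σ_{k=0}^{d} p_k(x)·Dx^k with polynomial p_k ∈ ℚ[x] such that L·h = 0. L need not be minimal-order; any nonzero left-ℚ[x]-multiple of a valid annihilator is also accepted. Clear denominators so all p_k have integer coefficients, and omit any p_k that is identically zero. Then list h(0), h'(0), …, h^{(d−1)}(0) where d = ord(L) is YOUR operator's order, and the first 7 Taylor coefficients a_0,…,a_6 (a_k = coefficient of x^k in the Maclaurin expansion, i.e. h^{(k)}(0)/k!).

f: a_k = 1, 1, 2, 3, 5, 8, 13, …
g: a_k = -2, -1, 1/4, -1/8, 5/64, -7/128, 21/512, …
Sum ⇒ L₀ = lclm(L_f,L_g) in ℚ(x)⟨Dx⟩.
Derive L from L₀ (diff closure).
L = (-48 - 138·x - 156·x^2 - 84·x^3 - 30·x^4) + (-69 - 336·x - 615·x^2 - 576·x^3 - 321·x^4 - 90·x^5)·Dx + (18 + 42·x + 6·x^2 - 82·x^3 - 126·x^4 - 82·x^5 - 20·x^6)·Dx^2  (order 2).
h: a_k = 0, 9/2, 69/8, 325/16, 5085/128, 20031/256, 150297/1024, …
ICs: h(0) = 0, h′(0) = 9/2.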